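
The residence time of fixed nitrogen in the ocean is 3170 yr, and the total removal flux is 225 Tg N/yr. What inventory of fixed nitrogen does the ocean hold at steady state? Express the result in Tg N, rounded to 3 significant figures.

τ = M/F ⇒ M = τ × F = 3170 × 225 = 713200 Tg N.

713000 Tg N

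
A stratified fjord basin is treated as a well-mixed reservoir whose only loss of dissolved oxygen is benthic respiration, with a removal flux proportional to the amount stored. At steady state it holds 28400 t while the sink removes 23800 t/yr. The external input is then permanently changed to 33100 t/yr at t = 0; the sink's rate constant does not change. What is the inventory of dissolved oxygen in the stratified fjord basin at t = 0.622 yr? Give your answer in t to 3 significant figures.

32900 t

τ = M₀/F₀ = 28400/23800 = 1.193 yr; rate constant k = 1/τ.
New steady state M_∞ = F₁/k = F₁·τ = 33100 × 1.193 = 39497 t.
M(t) = M_∞ + (M₀ − M_∞)·e^(−t/τ); t/τ = 0.622/1.193 = 0.5213, so e^(−t/τ) = 0.5938.
M(t) = 39497 − 11100 × 0.5938 = 32908 t.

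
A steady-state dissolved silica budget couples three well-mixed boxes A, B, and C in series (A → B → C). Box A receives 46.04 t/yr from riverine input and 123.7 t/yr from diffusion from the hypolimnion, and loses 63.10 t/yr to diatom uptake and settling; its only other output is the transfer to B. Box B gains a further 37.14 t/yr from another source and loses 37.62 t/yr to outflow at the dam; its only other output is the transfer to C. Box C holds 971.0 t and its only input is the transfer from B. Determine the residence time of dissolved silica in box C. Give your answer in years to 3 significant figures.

Box A: F(A→B) = (46.04 + 123.7) − 63.10 = 106.64 t/yr.
Box B: F(B→C) = (106.64 + 37.14) − 37.62 = 106.16 t/yr.
Box C throughput = its input = 106.16 t/yr; τ = 971.0 / 106.16 = 9.147 yr.

9.15 yr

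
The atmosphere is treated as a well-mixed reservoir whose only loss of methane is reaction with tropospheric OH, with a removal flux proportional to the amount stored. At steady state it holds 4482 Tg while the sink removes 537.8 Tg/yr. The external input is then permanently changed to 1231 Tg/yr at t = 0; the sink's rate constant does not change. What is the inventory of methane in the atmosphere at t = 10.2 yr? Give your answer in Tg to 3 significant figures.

8560 Tg

The sink rate constant is k = F₀/M₀ = 537.8/4482 = 0.1200 yr⁻¹.
Solving dM/dt = F₁ − kM with M(0) = M₀ gives M(t) = F₁/k + (M₀ − F₁/k)·e^(−kt).
F₁/k = 1231/0.1200 = 10259 Tg; kt = 0.1200 × 10.2 = 1.224, e^(−kt) = 0.2941.
M(10.2) = 10259 + (4482 − 10259) × 0.2941 = 10259 − 1699 = 8560.2 Tg.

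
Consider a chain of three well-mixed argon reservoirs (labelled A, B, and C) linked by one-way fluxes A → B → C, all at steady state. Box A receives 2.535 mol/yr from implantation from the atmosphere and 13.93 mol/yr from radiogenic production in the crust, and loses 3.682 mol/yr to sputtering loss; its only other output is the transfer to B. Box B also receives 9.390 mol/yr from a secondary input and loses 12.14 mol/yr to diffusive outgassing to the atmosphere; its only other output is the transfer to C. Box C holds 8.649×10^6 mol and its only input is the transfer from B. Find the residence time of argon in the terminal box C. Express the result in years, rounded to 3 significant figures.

862000 yr

Box A: F(A→B) = (2.535 + 13.93) − 3.682 = 12.783 mol/yr.
Box B: F(B→C) = (12.783 + 9.390) − 12.14 = 10.033 mol/yr.
Box C throughput = its input = 10.033 mol/yr; τ = 8.649×10^6 / 10.033 = 862100 yr.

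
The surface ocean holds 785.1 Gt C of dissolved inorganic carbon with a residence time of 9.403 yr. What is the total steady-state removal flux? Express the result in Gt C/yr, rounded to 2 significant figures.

83 Gt C/yr

F = M / τ = 785.1 / 9.403 = 83.49 Gt C/yr.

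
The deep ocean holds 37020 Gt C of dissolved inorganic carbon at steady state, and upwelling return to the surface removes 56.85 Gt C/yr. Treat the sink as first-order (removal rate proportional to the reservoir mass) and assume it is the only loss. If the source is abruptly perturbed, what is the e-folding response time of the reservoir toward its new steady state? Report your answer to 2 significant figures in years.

650 yr

For a linear reservoir the response time equals the residence time τ = M/F.
τ = 37020 / 56.85 = 651.2 yr.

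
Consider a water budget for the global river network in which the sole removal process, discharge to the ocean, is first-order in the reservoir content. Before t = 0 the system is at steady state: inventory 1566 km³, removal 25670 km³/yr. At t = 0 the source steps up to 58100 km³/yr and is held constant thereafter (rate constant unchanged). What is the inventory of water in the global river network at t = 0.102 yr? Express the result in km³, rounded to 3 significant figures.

3170 km³

τ = M₀/F₀ = 1566/25670 = 0.06101 yr; rate constant k = 1/τ.
New steady state M_∞ = F₁/k = F₁·τ = 58100 × 0.06101 = 3544.4 km³.
M(t) = M_∞ + (M₀ − M_∞)·e^(−t/τ); t/τ = 0.102/0.06101 = 1.672, so e^(−t/τ) = 0.1879.
M(t) = 3544.4 − 1978 × 0.1879 = 3172.7 km³.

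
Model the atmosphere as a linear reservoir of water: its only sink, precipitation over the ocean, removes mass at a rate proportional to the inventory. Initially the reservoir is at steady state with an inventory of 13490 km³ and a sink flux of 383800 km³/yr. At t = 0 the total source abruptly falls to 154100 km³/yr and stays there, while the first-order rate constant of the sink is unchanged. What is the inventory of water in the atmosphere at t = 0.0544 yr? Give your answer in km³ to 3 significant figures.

7130 km³

The sink rate constant is k = F₀/M₀ = 383800/13490 = 28.45 yr⁻¹.
Solving dM/dt = F₁ − kM with M(0) = M₀ gives M(t) = F₁/k + (M₀ − F₁/k)·e^(−kt).
F₁/k = 154100/28.45 = 5416.4 km³; kt = 28.45 × 0.0544 = 1.548, e^(−kt) = 0.2127.
M(0.0544) = 5416.4 + (13490 − 5416.4) × 0.2127 = 5416.4 + 1718 = 7133.9 km³.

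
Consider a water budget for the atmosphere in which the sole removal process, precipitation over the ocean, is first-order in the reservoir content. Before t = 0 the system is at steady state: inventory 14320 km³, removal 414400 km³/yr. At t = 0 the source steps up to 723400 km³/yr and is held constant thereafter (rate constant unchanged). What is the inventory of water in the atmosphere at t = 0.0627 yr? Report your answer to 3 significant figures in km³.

23300 km³

τ = M₀/F₀ = 14320/414400 = 0.03456 yr; rate constant k = 1/τ.
New steady state M_∞ = F₁/k = F₁·τ = 723400 × 0.03456 = 24998 km³.
M(t) = M_∞ + (M₀ − M_∞)·e^(−t/τ); t/τ = 0.0627/0.03456 = 1.814, so e^(−t/τ) = 0.1629.
M(t) = 24998 − 10680 × 0.1629 = 23258 km³.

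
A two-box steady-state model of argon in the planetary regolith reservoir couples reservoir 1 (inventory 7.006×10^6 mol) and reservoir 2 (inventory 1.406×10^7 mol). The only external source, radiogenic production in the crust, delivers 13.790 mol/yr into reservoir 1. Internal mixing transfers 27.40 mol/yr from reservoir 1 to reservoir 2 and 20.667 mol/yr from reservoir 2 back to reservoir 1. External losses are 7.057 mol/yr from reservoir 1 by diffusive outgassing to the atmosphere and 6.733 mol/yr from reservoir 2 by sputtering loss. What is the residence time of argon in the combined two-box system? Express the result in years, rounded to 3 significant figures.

1.53×10^6 yr

For the system as a whole, the A↔B exchange is internal and contributes nothing to the throughput; only the external sinks remove mass.
M_total = 7.006×10^6 + 1.406×10^7 = 2.1066×10^7 mol.
ΣF_external_out = 7.057 + 6.733 = 13.790 mol/yr.
τ = M_total / ΣF_ext = 2.1066×10^7 / 13.790 = 1.528×10^6 yr.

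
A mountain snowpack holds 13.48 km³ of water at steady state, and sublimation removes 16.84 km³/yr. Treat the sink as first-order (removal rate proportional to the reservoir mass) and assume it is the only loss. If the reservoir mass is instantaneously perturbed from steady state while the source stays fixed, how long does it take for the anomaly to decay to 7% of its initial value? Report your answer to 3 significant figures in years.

For a linear reservoir the anomaly decays as exp(−t/τ) with τ = M/F = 13.48/16.84 = 0.8005 yr.
exp(−t/τ) = 0.07 ⇒ t = −τ ln(0.07) = 0.8005 × 2.659 = 2.129 yr.

2.13 yr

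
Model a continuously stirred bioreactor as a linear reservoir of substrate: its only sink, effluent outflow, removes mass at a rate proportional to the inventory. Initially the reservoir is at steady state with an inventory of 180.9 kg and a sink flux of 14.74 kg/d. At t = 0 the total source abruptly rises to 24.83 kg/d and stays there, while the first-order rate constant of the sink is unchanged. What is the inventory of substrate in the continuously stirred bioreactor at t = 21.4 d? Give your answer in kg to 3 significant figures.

τ = M₀/F₀ = 180.9/14.74 = 12.27 d; rate constant k = 1/τ.
New steady state M_∞ = F₁/k = F₁·τ = 24.83 × 12.27 = 304.73 kg.
M(t) = M_∞ + (M₀ − M_∞)·e^(−t/τ); t/τ = 21.4/12.27 = 1.744, so e^(−t/τ) = 0.1749.
M(t) = 304.73 − 123.8 × 0.1749 = 283.08 kg.

283 kg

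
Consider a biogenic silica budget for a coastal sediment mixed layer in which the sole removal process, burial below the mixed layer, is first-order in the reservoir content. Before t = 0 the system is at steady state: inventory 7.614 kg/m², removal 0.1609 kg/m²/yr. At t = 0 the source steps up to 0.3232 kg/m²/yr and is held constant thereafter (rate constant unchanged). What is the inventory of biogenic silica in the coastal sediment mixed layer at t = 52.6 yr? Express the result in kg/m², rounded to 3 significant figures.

Residence time τ = M₀/F₀ = 47.32 yr. The eventual steady state is M_∞ = M₀·(F₁/F₀) = 7.614 × 0.3232/0.1609 = 15.294 kg/m².
The anomaly ΔM(t) = M(t) − M_∞ decays as ΔM₀·e^(−t/τ) with ΔM₀ = 7.614 − 15.294 = −7.680 kg/m².
At t = 52.6 yr, e^(−t/τ) = e^(−1.112) = 0.3290, so ΔM = −2.527 kg/m² and M = 15.294 − 2.527 = 12.767 kg/m².

12.8 kg/m²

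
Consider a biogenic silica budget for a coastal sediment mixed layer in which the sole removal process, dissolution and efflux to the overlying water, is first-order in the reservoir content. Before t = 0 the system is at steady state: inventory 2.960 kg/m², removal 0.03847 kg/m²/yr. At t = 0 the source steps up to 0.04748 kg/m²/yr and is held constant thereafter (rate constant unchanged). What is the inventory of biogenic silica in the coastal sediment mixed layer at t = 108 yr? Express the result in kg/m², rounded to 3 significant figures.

3.48 kg/m²

The sink rate constant is k = F₀/M₀ = 0.03847/2.960 = 0.01300 yr⁻¹.
Solving dM/dt = F₁ − kM with M(0) = M₀ gives M(t) = F₁/k + (M₀ − F₁/k)·e^(−kt).
F₁/k = 0.04748/0.01300 = 3.6533 kg/m²; kt = 0.01300 × 108 = 1.404, e^(−kt) = 0.2457.
M(108) = 3.6533 + (2.960 − 3.6533) × 0.2457 = 3.6533 − 0.1703 = 3.4829 kg/m².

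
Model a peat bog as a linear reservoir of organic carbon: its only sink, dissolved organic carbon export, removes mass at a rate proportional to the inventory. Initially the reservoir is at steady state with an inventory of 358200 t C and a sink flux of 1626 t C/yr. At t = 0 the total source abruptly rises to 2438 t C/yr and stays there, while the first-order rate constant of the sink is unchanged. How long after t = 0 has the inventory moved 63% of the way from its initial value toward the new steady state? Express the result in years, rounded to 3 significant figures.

τ = M₀/F₀ = 358200/1626 = 220.3 yr.
The remaining gap fraction is e^(−t/τ); 63% covered ⇒ e^(−t/τ) = 0.370.
t = −τ ln(0.370) = 220.3 × 0.9943 = 219.0 yr.

219 yr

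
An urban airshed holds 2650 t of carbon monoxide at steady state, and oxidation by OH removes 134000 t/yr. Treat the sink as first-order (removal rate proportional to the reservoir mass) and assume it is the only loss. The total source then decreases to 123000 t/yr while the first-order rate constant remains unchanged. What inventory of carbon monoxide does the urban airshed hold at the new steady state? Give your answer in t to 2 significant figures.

2400 t

Rate constant k = F/M = 134000 / 2650 = 50.57 yr⁻¹.
At the new steady state, source = k·M_new ⇒ M_new = 123000 / 50.57 = 2432 t.
(Equivalently M_new = M × F_new/F_old = 2650 × 123000/134000.)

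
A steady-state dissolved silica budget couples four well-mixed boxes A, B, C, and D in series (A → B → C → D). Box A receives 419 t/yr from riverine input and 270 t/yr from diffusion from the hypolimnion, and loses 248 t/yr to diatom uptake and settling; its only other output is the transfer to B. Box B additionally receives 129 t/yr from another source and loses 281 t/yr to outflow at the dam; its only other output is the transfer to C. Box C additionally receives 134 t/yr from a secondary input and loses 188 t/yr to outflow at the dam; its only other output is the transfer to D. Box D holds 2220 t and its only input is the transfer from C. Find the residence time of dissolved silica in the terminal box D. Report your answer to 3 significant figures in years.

9.45 yr

Box A: F(A→B) = (419 + 270) − 248 = 441.00 t/yr.
Box B: F(B→C) = (441.00 + 129) − 281 = 289.00 t/yr.
Box C: F(C→D) = (289.00 + 134) − 188 = 235.00 t/yr.
Box D throughput = its input = 235.00 t/yr; τ = 2220 / 235.00 = 9.447 yr.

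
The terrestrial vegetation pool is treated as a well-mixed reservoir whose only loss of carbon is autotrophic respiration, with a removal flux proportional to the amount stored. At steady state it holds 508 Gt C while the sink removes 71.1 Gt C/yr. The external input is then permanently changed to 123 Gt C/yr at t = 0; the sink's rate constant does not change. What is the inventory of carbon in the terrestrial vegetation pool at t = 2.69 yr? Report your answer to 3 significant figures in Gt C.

624 Gt C

Residence time τ = M₀/F₀ = 7.145 yr. The eventual steady state is M_∞ = M₀·(F₁/F₀) = 508 × 123/71.1 = 878.82 Gt C.
The anomaly ΔM(t) = M(t) − M_∞ decays as ΔM₀·e^(−t/τ) with ΔM₀ = 508 − 878.82 = −370.8 Gt C.
At t = 2.69 yr, e^(−t/τ) = e^(−0.3765) = 0.6863, so ΔM = −254.5 Gt C and M = 878.82 − 254.5 = 624.34 Gt C.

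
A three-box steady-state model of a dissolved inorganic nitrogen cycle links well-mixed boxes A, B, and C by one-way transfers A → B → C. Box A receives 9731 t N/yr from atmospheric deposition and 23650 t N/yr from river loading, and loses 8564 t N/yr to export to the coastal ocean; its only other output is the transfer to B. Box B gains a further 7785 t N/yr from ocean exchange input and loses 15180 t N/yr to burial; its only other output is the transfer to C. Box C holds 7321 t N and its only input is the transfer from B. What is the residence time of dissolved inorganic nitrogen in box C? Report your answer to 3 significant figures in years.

Box A: F(A→B) = (9731 + 23650) − 8564 = 24817 t N/yr.
Box B: F(B→C) = (24817 + 7785) − 15180 = 17422 t N/yr.
Box C throughput = its input = 17422 t N/yr; τ = 7321 / 17422 = 0.4202 yr.

0.420 yr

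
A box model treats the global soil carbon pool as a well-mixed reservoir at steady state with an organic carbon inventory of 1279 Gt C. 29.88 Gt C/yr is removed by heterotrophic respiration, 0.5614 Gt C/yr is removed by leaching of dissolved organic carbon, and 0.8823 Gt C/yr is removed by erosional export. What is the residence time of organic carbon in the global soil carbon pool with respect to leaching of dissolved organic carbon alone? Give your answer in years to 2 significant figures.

2300 yr

Residence time with respect to a single sink: τ = M / F_sink.
τ = 1279 / 0.5614 = 2278 yr.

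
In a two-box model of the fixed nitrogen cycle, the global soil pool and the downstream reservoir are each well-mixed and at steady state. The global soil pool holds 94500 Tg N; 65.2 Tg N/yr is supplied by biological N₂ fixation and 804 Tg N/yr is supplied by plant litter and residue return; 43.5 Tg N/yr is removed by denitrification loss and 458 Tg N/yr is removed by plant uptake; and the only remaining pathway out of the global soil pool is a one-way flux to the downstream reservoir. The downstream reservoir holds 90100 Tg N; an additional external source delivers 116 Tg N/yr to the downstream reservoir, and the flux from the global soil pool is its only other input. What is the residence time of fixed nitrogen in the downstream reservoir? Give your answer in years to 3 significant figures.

186 yr

Balance the global soil pool: ΣF_in = 65.2 + 804 = 869.20 Tg N/yr.
Flux to the downstream reservoir = ΣF_in − (43.5 + 458) = 367.70 Tg N/yr.
Total input to the downstream reservoir = 367.70 + 116 = 483.70 Tg N/yr; at steady state this equals its total output.
τ = M / F = 90100 / 483.70 = 186.3 yr.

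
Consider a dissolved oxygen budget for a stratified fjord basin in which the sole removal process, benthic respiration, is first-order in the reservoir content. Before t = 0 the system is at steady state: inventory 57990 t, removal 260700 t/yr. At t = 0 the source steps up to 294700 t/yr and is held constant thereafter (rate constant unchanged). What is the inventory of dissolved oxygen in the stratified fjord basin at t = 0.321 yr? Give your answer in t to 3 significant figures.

τ = M₀/F₀ = 57990/260700 = 0.2224 yr; rate constant k = 1/τ.
New steady state M_∞ = F₁/k = F₁·τ = 294700 × 0.2224 = 65553 t.
M(t) = M_∞ + (M₀ − M_∞)·e^(−t/τ); t/τ = 0.321/0.2224 = 1.443, so e^(−t/τ) = 0.2362.
M(t) = 65553 − 7563 × 0.2362 = 63767 t.

63800 t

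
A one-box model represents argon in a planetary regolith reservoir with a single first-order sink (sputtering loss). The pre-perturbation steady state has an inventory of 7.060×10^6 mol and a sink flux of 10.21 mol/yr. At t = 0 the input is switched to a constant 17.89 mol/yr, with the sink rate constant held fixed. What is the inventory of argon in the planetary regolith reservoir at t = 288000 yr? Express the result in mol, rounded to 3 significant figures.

8.87×10^6 mol

The sink rate constant is k = F₀/M₀ = 10.21/7.060×10^6 = 1.446×10^-6 yr⁻¹.
Solving dM/dt = F₁ − kM with M(0) = M₀ gives M(t) = F₁/k + (M₀ − F₁/k)·e^(−kt).
F₁/k = 17.89/1.446×10^-6 = 1.2371×10^7 mol; kt = 1.446×10^-6 × 288000 = 0.4165, e^(−kt) = 0.6594.
M(288000) = 1.2371×10^7 + (7.060×10^6 − 1.2371×10^7) × 0.6594 = 1.2371×10^7 − 3.502×10^6 = 8.8690×10^6 mol.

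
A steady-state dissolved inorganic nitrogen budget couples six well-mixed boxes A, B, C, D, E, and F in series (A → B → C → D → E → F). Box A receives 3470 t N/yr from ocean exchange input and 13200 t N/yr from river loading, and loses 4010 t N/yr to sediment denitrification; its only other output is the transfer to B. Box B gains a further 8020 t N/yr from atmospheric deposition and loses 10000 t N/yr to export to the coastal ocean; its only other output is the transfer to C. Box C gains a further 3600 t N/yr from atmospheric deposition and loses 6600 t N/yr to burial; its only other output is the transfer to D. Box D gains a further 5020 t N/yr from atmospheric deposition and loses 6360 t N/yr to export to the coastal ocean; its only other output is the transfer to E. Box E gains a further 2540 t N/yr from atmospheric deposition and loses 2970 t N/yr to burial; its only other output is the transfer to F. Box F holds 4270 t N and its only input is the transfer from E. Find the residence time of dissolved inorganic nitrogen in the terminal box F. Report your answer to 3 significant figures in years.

Box A: F(A→B) = (3470 + 13200) − 4010 = 12660 t N/yr.
Box B: F(B→C) = (12660 + 8020) − 10000 = 10680 t N/yr.
Box C: F(C→D) = (10680 + 3600) − 6600 = 7680.0 t N/yr.
Box D: F(D→E) = (7680.0 + 5020) − 6360 = 6340.0 t N/yr.
Box E: F(E→F) = (6340.0 + 2540) − 2970 = 5910.0 t N/yr.
Box F throughput = its input = 5910.0 t N/yr; τ = 4270 / 5910.0 = 0.7225 yr.

0.723 yr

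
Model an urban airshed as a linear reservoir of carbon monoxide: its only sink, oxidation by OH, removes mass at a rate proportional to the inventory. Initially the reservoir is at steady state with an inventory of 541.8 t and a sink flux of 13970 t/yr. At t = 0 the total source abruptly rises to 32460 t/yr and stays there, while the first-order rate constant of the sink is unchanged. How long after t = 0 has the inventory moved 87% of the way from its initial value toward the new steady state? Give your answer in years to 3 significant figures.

0.0791 yr

τ = M₀/F₀ = 541.8/13970 = 0.03878 yr.
The remaining gap fraction is e^(−t/τ); 87% covered ⇒ e^(−t/τ) = 0.130.
t = −τ ln(0.130) = 0.03878 × 2.040 = 0.07913 yr.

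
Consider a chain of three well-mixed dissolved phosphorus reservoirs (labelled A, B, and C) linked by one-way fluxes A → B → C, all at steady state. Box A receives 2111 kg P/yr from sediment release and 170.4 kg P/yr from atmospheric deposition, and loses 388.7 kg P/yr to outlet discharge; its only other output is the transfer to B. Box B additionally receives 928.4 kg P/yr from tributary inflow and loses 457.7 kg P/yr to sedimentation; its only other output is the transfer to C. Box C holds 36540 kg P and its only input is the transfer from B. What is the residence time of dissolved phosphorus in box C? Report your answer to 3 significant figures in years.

Box A: F(A→B) = (2111 + 170.4) − 388.7 = 1892.7 kg P/yr.
Box B: F(B→C) = (1892.7 + 928.4) − 457.7 = 2363.4 kg P/yr.
Box C throughput = its input = 2363.4 kg P/yr; τ = 36540 / 2363.4 = 15.46 yr.

15.5 yr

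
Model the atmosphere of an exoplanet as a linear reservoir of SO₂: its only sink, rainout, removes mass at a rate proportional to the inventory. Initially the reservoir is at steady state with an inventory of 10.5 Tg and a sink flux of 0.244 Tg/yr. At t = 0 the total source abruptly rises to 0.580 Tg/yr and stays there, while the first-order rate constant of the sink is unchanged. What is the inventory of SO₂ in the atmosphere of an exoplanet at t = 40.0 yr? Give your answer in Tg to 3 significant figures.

19.3 Tg

Residence time τ = M₀/F₀ = 43.03 yr. The eventual steady state is M_∞ = M₀·(F₁/F₀) = 10.5 × 0.580/0.244 = 24.959 Tg.
The anomaly ΔM(t) = M(t) − M_∞ decays as ΔM₀·e^(−t/τ) with ΔM₀ = 10.5 − 24.959 = −14.46 Tg.
At t = 40.0 yr, e^(−t/τ) = e^(−0.9295) = 0.3947, so ΔM = −5.708 Tg and M = 24.959 − 5.708 = 19.251 Tg.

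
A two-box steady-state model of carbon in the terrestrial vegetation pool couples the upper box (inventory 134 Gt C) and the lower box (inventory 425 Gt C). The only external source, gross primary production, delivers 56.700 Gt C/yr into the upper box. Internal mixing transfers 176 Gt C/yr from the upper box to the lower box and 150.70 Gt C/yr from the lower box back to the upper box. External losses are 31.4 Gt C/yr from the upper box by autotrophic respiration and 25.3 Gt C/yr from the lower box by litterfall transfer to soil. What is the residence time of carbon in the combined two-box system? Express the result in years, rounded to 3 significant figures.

For the system as a whole, the A↔B exchange is internal and contributes nothing to the throughput; only the external sinks remove mass.
M_total = 134 + 425 = 559.00 Gt C.
ΣF_external_out = 31.4 + 25.3 = 56.700 Gt C/yr.
τ = M_total / ΣF_ext = 559.00 / 56.700 = 9.859 yr.

9.86 yr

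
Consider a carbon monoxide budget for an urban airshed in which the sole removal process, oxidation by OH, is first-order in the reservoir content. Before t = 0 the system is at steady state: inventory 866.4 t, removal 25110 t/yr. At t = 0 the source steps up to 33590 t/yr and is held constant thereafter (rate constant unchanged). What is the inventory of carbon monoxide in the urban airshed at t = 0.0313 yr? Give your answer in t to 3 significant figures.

1040 t

Residence time τ = M₀/F₀ = 0.03450 yr. The eventual steady state is M_∞ = M₀·(F₁/F₀) = 866.4 × 33590/25110 = 1159.0 t.
The anomaly ΔM(t) = M(t) − M_∞ decays as ΔM₀·e^(−t/τ) with ΔM₀ = 866.4 − 1159.0 = −292.6 t.
At t = 0.0313 yr, e^(−t/τ) = e^(−0.9071) = 0.4037, so ΔM = −118.1 t and M = 1159.0 − 118.1 = 1040.9 t.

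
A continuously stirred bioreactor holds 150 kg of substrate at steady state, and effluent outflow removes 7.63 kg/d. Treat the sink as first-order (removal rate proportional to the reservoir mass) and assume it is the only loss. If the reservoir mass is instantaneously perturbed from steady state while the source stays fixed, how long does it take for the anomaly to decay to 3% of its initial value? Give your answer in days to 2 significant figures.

For a linear reservoir the anomaly decays as exp(−t/τ) with τ = M/F = 150/7.63 = 19.66 d.
exp(−t/τ) = 0.03 ⇒ t = −τ ln(0.03) = 19.66 × 3.507 = 68.94 d.

69 d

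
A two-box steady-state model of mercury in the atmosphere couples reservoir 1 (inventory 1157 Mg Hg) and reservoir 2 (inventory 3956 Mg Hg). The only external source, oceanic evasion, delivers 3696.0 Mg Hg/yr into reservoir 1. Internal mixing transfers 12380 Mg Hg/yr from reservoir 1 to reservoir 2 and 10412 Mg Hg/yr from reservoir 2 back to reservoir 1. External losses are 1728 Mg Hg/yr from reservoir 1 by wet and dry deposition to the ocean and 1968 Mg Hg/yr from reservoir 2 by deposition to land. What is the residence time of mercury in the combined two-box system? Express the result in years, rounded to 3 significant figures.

1.38 yr

Residence time in the combined system uses the total inventory and the total *external* removal — internal exchanges between the two boxes cancel.
M_total = 1157 + 3956 = 5113.0 Mg Hg.
ΣF_external_out = 1728 + 1968 = 3696.0 Mg Hg/yr.
τ = M_total / ΣF_ext = 5113.0 / 3696.0 = 1.383 yr.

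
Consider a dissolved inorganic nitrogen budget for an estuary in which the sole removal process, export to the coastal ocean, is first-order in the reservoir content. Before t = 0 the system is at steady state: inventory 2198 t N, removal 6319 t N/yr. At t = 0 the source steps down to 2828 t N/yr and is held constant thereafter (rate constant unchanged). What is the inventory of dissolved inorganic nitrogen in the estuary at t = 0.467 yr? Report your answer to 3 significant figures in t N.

Residence time τ = M₀/F₀ = 0.3478 yr. The eventual steady state is M_∞ = M₀·(F₁/F₀) = 2198 × 2828/6319 = 983.69 t N.
The anomaly ΔM(t) = M(t) − M_∞ decays as ΔM₀·e^(−t/τ) with ΔM₀ = 2198 − 983.69 = 1214 t N.
At t = 0.467 yr, e^(−t/τ) = e^(−1.343) = 0.2612, so ΔM = 317.1 t N and M = 983.69 + 317.1 = 1300.8 t N.

1300 t N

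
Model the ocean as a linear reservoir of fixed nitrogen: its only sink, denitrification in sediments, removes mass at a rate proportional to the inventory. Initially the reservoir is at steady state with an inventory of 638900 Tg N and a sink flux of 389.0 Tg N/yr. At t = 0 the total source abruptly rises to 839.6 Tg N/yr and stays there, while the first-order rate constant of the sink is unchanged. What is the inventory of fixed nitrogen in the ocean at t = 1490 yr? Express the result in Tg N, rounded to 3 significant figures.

Residence time τ = M₀/F₀ = 1642 yr. The eventual steady state is M_∞ = M₀·(F₁/F₀) = 638900 × 839.6/389.0 = 1.3790×10^6 Tg N.
The anomaly ΔM(t) = M(t) − M_∞ decays as ΔM₀·e^(−t/τ) with ΔM₀ = 638900 − 1.3790×10^6 = −740100 Tg N.
At t = 1490 yr, e^(−t/τ) = e^(−0.9072) = 0.4037, so ΔM = −298700 Tg N and M = 1.3790×10^6 − 298700 = 1.0802×10^6 Tg N.

1.08×10^6 Tg N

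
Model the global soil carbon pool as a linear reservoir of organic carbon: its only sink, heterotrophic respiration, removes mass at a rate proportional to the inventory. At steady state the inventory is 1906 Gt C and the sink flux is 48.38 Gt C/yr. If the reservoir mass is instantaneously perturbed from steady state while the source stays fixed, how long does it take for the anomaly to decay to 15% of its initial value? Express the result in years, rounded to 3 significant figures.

74.7 yr

For a linear reservoir the anomaly decays as exp(−t/τ) with τ = M/F = 1906/48.38 = 39.40 yr.
exp(−t/τ) = 0.15 ⇒ t = −τ ln(0.15) = 39.40 × 1.897 = 74.74 yr.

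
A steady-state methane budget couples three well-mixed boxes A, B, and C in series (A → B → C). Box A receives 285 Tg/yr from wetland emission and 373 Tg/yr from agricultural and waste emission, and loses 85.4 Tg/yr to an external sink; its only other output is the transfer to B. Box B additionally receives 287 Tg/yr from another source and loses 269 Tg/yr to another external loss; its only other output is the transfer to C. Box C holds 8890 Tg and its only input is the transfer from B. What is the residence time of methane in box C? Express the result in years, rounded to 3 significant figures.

Box A: F(A→B) = (285 + 373) − 85.4 = 572.60 Tg/yr.
Box B: F(B→C) = (572.60 + 287) − 269 = 590.60 Tg/yr.
Box C throughput = its input = 590.60 Tg/yr; τ = 8890 / 590.60 = 15.05 yr.

15.1 yr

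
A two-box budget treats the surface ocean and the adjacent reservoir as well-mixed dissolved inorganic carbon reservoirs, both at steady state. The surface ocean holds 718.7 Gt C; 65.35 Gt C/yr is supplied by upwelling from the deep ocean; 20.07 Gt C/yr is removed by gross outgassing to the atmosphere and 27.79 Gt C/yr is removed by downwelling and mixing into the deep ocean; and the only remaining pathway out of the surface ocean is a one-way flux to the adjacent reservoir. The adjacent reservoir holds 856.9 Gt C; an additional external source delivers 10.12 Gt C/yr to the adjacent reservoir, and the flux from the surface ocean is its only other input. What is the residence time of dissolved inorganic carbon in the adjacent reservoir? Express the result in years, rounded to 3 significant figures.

Balance the surface ocean: ΣF_in = 65.350 Gt C/yr.
Flux to the adjacent reservoir = ΣF_in − (20.07 + 27.79) = 17.490 Gt C/yr.
Total input to the adjacent reservoir = 17.490 + 10.12 = 27.610 Gt C/yr; at steady state this equals its total output.
τ = M / F = 856.9 / 27.610 = 31.04 yr.

31.0 yr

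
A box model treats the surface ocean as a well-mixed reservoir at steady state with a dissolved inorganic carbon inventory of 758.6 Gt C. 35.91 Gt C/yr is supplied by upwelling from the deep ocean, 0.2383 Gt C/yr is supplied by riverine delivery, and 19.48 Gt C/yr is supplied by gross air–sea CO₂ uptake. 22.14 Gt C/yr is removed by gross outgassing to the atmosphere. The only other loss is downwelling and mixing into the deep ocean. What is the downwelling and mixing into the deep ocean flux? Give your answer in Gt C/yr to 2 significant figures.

At steady state ΣF_in = ΣF_out.
ΣF_in = 35.91 + 0.2383 + 19.48 = 55.628 Gt C/yr.
Downwelling and mixing into the deep ocean flux = ΣF_in − (22.14) = 55.628 − 22.14 = 33.49 Gt C/yr.

33 Gt C/yr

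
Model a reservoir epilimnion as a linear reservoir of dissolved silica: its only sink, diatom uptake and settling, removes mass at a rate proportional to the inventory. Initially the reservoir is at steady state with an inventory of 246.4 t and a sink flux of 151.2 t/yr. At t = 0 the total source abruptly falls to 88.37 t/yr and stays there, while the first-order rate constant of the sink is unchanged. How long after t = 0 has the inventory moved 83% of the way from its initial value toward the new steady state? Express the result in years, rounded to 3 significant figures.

τ = M₀/F₀ = 246.4/151.2 = 1.630 yr.
The remaining gap fraction is e^(−t/τ); 83% covered ⇒ e^(−t/τ) = 0.170.
t = −τ ln(0.170) = 1.630 × 1.772 = 2.888 yr.

2.89 yr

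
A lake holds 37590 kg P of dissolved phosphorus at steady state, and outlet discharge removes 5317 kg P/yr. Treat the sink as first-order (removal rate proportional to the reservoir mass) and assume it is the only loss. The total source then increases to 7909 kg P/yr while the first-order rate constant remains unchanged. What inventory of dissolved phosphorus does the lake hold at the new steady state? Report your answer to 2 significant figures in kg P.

Rate constant k = F/M = 5317 / 37590 = 0.1414 yr⁻¹.
At the new steady state, source = k·M_new ⇒ M_new = 7909 / 0.1414 = 55910 kg P.
(Equivalently M_new = M × F_new/F_old = 37590 × 7909/5317.)

56000 kg P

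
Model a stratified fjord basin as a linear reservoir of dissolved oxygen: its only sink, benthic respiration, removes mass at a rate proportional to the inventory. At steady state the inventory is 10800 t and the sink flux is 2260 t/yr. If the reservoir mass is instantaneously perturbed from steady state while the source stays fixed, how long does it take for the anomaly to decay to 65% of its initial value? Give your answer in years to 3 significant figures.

2.06 yr

For a linear reservoir the anomaly decays as exp(−t/τ) with τ = M/F = 10800/2260 = 4.779 yr.
exp(−t/τ) = 0.65 ⇒ t = −τ ln(0.65) = 4.779 × 0.4308 = 2.059 yr.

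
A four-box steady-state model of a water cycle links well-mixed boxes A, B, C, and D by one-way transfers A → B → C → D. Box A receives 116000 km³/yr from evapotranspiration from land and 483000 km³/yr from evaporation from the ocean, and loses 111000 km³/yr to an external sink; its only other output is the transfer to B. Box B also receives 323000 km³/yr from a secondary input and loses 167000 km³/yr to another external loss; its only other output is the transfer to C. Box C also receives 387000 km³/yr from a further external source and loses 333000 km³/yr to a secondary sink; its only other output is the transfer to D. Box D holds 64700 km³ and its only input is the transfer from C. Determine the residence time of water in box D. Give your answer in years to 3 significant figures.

Box A: F(A→B) = (116000 + 483000) − 111000 = 488000 km³/yr.
Box B: F(B→C) = (488000 + 323000) − 167000 = 644000 km³/yr.
Box C: F(C→D) = (644000 + 387000) − 333000 = 698000 km³/yr.
Box D throughput = its input = 698000 km³/yr; τ = 64700 / 698000 = 0.09269 yr.

0.0927 yr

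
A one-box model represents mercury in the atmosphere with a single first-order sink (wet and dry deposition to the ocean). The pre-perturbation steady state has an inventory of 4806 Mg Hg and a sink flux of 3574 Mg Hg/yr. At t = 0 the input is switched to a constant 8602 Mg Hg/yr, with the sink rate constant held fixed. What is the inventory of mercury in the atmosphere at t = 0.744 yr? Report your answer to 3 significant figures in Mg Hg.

τ = M₀/F₀ = 4806/3574 = 1.345 yr; rate constant k = 1/τ.
New steady state M_∞ = F₁/k = F₁·τ = 8602 × 1.345 = 11567 Mg Hg.
M(t) = M_∞ + (M₀ − M_∞)·e^(−t/τ); t/τ = 0.744/1.345 = 0.5533, so e^(−t/τ) = 0.5751.
M(t) = 11567 − 6761 × 0.5751 = 7679.1 Mg Hg.

7680 Mg Hg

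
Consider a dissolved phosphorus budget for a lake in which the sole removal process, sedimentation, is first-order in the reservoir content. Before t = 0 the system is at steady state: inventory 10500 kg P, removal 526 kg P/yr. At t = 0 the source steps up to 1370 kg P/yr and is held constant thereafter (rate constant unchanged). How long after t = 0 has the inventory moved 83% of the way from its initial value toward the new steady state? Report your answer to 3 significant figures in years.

τ = M₀/F₀ = 10500/526 = 19.96 yr.
The remaining gap fraction is e^(−t/τ); 83% covered ⇒ e^(−t/τ) = 0.170.
t = −τ ln(0.170) = 19.96 × 1.772 = 35.37 yr.

35.4 yr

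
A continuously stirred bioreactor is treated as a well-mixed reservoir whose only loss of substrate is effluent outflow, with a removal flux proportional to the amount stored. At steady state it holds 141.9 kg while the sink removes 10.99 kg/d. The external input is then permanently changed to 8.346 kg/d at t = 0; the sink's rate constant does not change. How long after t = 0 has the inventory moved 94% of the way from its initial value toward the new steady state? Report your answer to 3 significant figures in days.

36.3 d

τ = M₀/F₀ = 141.9/10.99 = 12.91 d.
The remaining gap fraction is e^(−t/τ); 94% covered ⇒ e^(−t/τ) = 0.0600.
t = −τ ln(0.0600) = 12.91 × 2.813 = 36.33 d.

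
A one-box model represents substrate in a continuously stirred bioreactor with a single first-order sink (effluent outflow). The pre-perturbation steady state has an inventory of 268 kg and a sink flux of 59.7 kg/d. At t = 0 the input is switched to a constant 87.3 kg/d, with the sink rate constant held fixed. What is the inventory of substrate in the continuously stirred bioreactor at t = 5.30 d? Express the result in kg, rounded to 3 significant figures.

354 kg

Residence time τ = M₀/F₀ = 4.489 d. The eventual steady state is M_∞ = M₀·(F₁/F₀) = 268 × 87.3/59.7 = 391.90 kg.
The anomaly ΔM(t) = M(t) − M_∞ decays as ΔM₀·e^(−t/τ) with ΔM₀ = 268 − 391.90 = −123.9 kg.
At t = 5.30 d, e^(−t/τ) = e^(−1.181) = 0.3071, so ΔM = −38.05 kg and M = 391.90 − 38.05 = 353.85 kg.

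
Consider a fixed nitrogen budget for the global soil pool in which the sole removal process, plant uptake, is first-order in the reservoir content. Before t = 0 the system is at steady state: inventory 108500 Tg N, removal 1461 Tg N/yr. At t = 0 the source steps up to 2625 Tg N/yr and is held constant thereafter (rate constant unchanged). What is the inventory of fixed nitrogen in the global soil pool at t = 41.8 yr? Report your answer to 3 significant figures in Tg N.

Residence time τ = M₀/F₀ = 74.26 yr. The eventual steady state is M_∞ = M₀·(F₁/F₀) = 108500 × 2625/1461 = 194940 Tg N.
The anomaly ΔM(t) = M(t) − M_∞ decays as ΔM₀·e^(−t/τ) with ΔM₀ = 108500 − 194940 = −86440 Tg N.
At t = 41.8 yr, e^(−t/τ) = e^(−0.5629) = 0.5696, so ΔM = −49240 Tg N and M = 194940 − 49240 = 145710 Tg N.

146000 Tg N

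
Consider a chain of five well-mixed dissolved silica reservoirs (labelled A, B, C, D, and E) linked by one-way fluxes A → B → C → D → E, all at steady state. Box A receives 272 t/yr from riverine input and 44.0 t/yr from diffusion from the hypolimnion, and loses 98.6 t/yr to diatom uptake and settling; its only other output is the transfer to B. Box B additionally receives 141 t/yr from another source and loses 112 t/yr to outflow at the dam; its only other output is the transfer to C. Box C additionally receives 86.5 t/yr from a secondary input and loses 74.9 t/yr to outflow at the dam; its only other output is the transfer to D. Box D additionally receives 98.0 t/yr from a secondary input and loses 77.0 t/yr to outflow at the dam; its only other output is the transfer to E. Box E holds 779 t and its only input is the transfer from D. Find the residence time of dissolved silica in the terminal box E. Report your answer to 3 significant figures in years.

Box A: F(A→B) = (272 + 44.0) − 98.6 = 217.40 t/yr.
Box B: F(B→C) = (217.40 + 141) − 112 = 246.40 t/yr.
Box C: F(C→D) = (246.40 + 86.5) − 74.9 = 258.00 t/yr.
Box D: F(D→E) = (258.00 + 98.0) − 77.0 = 279.00 t/yr.
Box E throughput = its input = 279.00 t/yr; τ = 779 / 279.00 = 2.792 yr.

2.79 yr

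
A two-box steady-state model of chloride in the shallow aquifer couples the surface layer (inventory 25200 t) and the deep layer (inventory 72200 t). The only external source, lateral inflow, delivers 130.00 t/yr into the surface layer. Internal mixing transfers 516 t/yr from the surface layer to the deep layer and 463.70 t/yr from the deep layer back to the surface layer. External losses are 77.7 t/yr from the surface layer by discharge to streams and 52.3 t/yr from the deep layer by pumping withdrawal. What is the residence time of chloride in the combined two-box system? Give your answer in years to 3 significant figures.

Treat the two boxes together as one reservoir: the mixing fluxes between them are internal recycling, so τ = ΣM / Σ(external losses).
M_total = 25200 + 72200 = 97400 t.
ΣF_external_out = 77.7 + 52.3 = 130.00 t/yr.
τ = M_total / ΣF_ext = 97400 / 130.00 = 749.2 yr.

749 yr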